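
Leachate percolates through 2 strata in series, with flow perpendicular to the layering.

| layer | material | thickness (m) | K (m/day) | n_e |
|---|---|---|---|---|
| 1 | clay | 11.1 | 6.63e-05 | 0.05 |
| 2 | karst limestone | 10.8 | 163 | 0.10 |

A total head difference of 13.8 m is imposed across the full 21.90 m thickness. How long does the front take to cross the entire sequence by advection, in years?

With flow normal to the layers, continuity requires the same specific discharge q through every layer.
Σ(b_i/K_i) = 11.1/6.63e-05 + 10.8/163 = 1.674e+05 d.
q = Δh / Σ(b_i/K_i) = 13.8 / 1.674e+05 = 8.243e-05 m/day.
In each layer the seepage velocity is v_i = q/n_i, so the layer transit time is t_i = b_i·n_i / q:
  layer 1 (clay): t_1 = 11.1 × 0.05 / 8.243e-05 = 6733 d
  layer 2 (karst limestone): t_2 = 10.8 × 0.10 / 8.243e-05 = 13103 d
Total t = Σ t_i = 19836 days = 54.31 years.

54.3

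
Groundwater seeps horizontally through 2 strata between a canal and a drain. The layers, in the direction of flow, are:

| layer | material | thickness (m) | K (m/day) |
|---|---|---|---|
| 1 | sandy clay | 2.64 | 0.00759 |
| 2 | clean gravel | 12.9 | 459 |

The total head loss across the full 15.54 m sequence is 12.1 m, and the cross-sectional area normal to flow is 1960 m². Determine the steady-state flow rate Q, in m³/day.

Flow is perpendicular to layering, so the layers act in series and the equivalent K is the thickness-weighted harmonic mean.
Total thickness L = 2.64 + 12.9 = 15.54 m.
Σ(b_i/K_i) = 2.64/0.00759 + 12.9/459 = 347.9 d.
K_eq = L / Σ(b_i/K_i) = 15.54 / 347.9 = 0.04467 m/day.
Q = K_eq · A · (Δh/L) = 0.04467 × 1960 × (12.1/15.54) = 68.18 m³/day.

68.2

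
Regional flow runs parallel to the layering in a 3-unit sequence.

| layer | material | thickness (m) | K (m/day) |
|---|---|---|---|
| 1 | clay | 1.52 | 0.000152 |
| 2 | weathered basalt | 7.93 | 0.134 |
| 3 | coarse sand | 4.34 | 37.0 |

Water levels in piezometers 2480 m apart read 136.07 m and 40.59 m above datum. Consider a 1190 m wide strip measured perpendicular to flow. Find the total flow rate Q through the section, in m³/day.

7410

Flow is parallel to layering, so each bed carries its own Darcy discharge and the transmissivities add.
Σ(K_i·b_i) = 0.000152×1.52 + 0.134×7.93 + 37.0×4.34 = 161.6 m²/day.
Hydraulic gradient i = (136.07 − 40.59) / 2480 = 95.48 / 2480 = 0.03850.
Q = Σ(K_i·b_i) · W · i = 161.6 × 1190 × 0.03850 = 7406 m³/day.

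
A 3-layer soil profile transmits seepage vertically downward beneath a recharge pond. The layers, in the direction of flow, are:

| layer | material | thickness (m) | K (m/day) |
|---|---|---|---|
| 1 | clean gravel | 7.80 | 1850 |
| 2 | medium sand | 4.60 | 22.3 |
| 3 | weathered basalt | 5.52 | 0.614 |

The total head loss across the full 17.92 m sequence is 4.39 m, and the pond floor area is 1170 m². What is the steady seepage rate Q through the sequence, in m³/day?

Flow is perpendicular to layering, so the layers act in series and the equivalent K is the thickness-weighted harmonic mean.
Total thickness L = 7.80 + 4.60 + 5.52 = 17.92 m.
Σ(b_i/K_i) = 7.80/1850 + 4.60/22.3 + 5.52/0.614 = 9.201 d.
K_eq = L / Σ(b_i/K_i) = 17.92 / 9.201 = 1.948 m/day.
Q = K_eq · A · (Δh/L) = 1.948 × 1170 × (4.39/17.92) = 558.2 m³/day.

558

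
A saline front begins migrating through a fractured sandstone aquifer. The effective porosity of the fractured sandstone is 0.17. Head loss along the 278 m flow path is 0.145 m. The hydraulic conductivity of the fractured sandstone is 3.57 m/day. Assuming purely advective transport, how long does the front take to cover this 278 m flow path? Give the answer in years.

69.5

Hydraulic gradient i = Δh / L = 0.145 / 278 = 0.0005216.
Darcy flux q = K · i = 3.570 × 0.0005216 = 0.001862 m/day.
Seepage velocity v = q / n_e = 0.001862 / 0.17 = 0.01095 m/day.
Travel time t = L / v = 278 / 0.01095 = 25381 days = 69.49 years.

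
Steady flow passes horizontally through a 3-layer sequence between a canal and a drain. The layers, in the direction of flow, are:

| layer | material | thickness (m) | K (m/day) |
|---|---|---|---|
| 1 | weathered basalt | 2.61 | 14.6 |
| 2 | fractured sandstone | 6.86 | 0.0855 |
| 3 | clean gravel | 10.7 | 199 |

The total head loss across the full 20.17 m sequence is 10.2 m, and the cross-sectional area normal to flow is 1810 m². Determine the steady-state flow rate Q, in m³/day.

Flow is perpendicular to layering, so the layers act in series and the equivalent K is the thickness-weighted harmonic mean.
Total thickness L = 2.61 + 6.86 + 10.7 = 20.17 m.
Σ(b_i/K_i) = 2.61/14.6 + 6.86/0.0855 + 10.7/199 = 80.47 d.
K_eq = L / Σ(b_i/K_i) = 20.17 / 80.47 = 0.2507 m/day.
Q = K_eq · A · (Δh/L) = 0.2507 × 1810 × (10.2/20.17) = 229.4 m³/day.

229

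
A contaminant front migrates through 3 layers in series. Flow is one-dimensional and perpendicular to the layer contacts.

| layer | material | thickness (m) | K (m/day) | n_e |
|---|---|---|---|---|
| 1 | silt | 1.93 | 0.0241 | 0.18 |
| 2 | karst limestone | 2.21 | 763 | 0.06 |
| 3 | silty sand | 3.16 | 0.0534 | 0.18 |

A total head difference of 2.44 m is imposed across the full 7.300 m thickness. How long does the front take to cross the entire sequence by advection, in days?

59.9

With flow normal to the layers, continuity requires the same specific discharge q through every layer.
Σ(b_i/K_i) = 1.93/0.0241 + 2.21/763 + 3.16/0.0534 = 139.3 d.
q = Δh / Σ(b_i/K_i) = 2.44 / 139.3 = 0.01752 m/day.
In each layer the seepage velocity is v_i = q/n_i, so the layer transit time is t_i = b_i·n_i / q:
  layer 1 (silt): t_1 = 1.93 × 0.18 / 0.01752 = 19.83 d
  layer 2 (karst limestone): t_2 = 2.21 × 0.06 / 0.01752 = 7.568 d
  layer 3 (silty sand): t_3 = 3.16 × 0.18 / 0.01752 = 32.46 d
Total t = Σ t_i = 59.86 days.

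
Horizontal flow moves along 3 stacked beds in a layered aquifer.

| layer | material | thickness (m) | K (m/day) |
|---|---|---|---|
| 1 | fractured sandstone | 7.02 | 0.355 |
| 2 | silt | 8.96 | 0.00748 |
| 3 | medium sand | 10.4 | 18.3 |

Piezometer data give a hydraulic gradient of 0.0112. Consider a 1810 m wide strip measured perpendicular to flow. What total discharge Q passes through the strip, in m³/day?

3910

Flow is parallel to layering, so each bed carries its own Darcy discharge and the transmissivities add.
Σ(K_i·b_i) = 0.355×7.02 + 0.00748×8.96 + 18.3×10.4 = 192.9 m²/day.
Hydraulic gradient i = 0.0112.
Q = Σ(K_i·b_i) · W · i = 192.9 × 1810 × 0.01120 = 3910 m³/day.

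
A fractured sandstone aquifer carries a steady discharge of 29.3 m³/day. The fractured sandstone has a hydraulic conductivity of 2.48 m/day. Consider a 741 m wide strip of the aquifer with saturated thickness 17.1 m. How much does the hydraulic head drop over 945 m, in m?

0.881

Cross-sectional area A = 741 × 17.1 = 12671 m².
From Q = K·A·i, i = Q / (K·A) = 29.3 / (2.480 × 12671) = 0.0009324.
Head loss Δh = i · L = 0.0009324 × 945 = 0.8811 m.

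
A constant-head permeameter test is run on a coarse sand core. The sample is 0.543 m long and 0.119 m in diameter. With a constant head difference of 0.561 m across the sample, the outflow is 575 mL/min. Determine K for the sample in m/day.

72.1

Cross-sectional area A = π·(d/2)² = π × (0.119/2)² = 0.01112 m².
Convert discharge: 575 mL/min = 9.583e-06 m³/s.
Darcy's law rearranged: K = Q·L / (A·Δh) = 9.583e-06 × 0.543 / (0.01112 × 0.561) = 0.0008340 m/s = 72.06 m/day.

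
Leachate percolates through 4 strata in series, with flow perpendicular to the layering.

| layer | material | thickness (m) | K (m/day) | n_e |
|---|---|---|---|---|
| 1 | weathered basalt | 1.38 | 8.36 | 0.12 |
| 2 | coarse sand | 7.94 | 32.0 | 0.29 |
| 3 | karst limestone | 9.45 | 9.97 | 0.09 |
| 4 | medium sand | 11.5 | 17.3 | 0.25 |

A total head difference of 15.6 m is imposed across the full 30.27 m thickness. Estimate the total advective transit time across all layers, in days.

With flow normal to the layers, continuity requires the same specific discharge q through every layer.
Σ(b_i/K_i) = 1.38/8.36 + 7.94/32.0 + 9.45/9.97 + 11.5/17.3 = 2.026 d.
q = Δh / Σ(b_i/K_i) = 15.6 / 2.026 = 7.701 m/day.
In each layer the seepage velocity is v_i = q/n_i, so the layer transit time is t_i = b_i·n_i / q:
  layer 1 (weathered basalt): t_1 = 1.38 × 0.12 / 7.701 = 0.02150 d
  layer 2 (coarse sand): t_2 = 7.94 × 0.29 / 7.701 = 0.2990 d
  layer 3 (karst limestone): t_3 = 9.45 × 0.09 / 7.701 = 0.1104 d
  layer 4 (medium sand): t_4 = 11.5 × 0.25 / 7.701 = 0.3733 d
Total t = Σ t_i = 0.8043 days.

0.804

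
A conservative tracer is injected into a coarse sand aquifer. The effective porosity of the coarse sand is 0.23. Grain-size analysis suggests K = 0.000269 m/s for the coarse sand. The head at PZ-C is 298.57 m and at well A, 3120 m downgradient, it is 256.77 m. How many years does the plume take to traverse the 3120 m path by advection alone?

Convert K: 0.000269 m/s × 86400 = 23.24 m/day.
Hydraulic gradient i = (298.57 − 256.77) / 3120 = 41.8 / 3120 = 0.01340.
Darcy flux q = K · i = 23.24 × 0.01340 = 0.3114 m/day.
Seepage velocity v = q / n_e = 0.3114 / 0.23 = 1.354 m/day.
Travel time t = L / v = 3120 / 1.354 = 2305 days = 6.310 years.

6.31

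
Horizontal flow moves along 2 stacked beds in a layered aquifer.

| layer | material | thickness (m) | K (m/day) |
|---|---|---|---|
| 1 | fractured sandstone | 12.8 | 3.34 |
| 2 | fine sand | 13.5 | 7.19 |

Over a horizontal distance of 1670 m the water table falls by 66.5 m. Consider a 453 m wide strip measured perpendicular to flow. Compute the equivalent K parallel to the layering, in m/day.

Flow is parallel to layering, so each bed carries its own Darcy discharge and the transmissivities add.
Σ(K_i·b_i) = 3.34×12.8 + 7.19×13.5 = 139.8 m²/day.
Total thickness b = 26.30 m, so K_eq = Σ(K_i·b_i)/b = 5.316 m/day.

5.32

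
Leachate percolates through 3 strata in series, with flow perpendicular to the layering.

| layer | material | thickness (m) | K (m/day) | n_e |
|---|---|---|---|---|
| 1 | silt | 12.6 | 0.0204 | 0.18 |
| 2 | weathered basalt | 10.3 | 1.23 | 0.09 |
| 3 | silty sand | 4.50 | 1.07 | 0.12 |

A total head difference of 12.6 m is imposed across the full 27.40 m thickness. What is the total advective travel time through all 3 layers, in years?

With flow normal to the layers, continuity requires the same specific discharge q through every layer.
Σ(b_i/K_i) = 12.6/0.0204 + 10.3/1.23 + 4.50/1.07 = 630.2 d.
q = Δh / Σ(b_i/K_i) = 12.6 / 630.2 = 0.01999 m/day.
In each layer the seepage velocity is v_i = q/n_i, so the layer transit time is t_i = b_i·n_i / q:
  layer 1 (silt): t_1 = 12.6 × 0.18 / 0.01999 = 113.4 d
  layer 2 (weathered basalt): t_2 = 10.3 × 0.09 / 0.01999 = 46.37 d
  layer 3 (silty sand): t_3 = 4.50 × 0.12 / 0.01999 = 27.01 d
Total t = Σ t_i = 186.8 days = 0.5115 years.

0.511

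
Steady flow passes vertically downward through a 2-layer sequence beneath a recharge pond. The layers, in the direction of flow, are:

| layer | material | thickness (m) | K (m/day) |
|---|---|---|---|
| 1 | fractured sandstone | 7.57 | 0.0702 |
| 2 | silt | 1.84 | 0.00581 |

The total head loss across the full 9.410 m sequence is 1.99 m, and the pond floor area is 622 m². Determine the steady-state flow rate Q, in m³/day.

Flow is perpendicular to layering, so the layers act in series and the equivalent K is the thickness-weighted harmonic mean.
Total thickness L = 7.57 + 1.84 = 9.410 m.
Σ(b_i/K_i) = 7.57/0.0702 + 1.84/0.00581 = 424.5 d.
K_eq = L / Σ(b_i/K_i) = 9.410 / 424.5 = 0.02217 m/day.
Q = K_eq · A · (Δh/L) = 0.02217 × 622 × (1.99/9.410) = 2.916 m³/day.

2.92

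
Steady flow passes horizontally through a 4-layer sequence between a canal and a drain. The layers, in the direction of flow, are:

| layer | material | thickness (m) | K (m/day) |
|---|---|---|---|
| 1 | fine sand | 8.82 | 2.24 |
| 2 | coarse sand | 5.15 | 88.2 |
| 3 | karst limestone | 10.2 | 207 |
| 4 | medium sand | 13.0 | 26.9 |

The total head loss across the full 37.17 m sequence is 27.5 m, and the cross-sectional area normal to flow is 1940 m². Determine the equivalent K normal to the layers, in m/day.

Flow is perpendicular to layering, so the layers act in series and the equivalent K is the thickness-weighted harmonic mean.
Total thickness L = 8.82 + 5.15 + 10.2 + 13.0 = 37.17 m.
Σ(b_i/K_i) = 8.82/2.24 + 5.15/88.2 + 10.2/207 + 13.0/26.9 = 4.528 d.
K_eq = L / Σ(b_i/K_i) = 37.17 / 4.528 = 8.208 m/day.

8.21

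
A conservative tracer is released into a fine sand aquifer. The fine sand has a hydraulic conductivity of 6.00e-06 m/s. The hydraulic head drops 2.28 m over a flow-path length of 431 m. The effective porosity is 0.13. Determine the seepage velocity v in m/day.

Convert K: 6.00e-06 m/s × 86400 = 0.5184 m/day.
Hydraulic gradient i = Δh / L = 2.28 / 431 = 0.005290.
Darcy flux q = K · i = 0.5184 × 0.005290 = 0.002742 m/day.
Seepage velocity v = q / n_e = 0.002742 / 0.13 = 0.02109 m/day.

0.0211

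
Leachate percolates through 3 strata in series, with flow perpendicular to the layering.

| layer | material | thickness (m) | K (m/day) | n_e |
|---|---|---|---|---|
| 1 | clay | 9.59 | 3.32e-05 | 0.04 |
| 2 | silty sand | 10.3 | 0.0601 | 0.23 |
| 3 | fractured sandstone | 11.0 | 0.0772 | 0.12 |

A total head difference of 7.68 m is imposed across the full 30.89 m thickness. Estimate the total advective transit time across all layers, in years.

420

With flow normal to the layers, continuity requires the same specific discharge q through every layer.
Σ(b_i/K_i) = 9.59/3.32e-05 + 10.3/0.0601 + 11.0/0.0772 = 2.892e+05 d.
q = Δh / Σ(b_i/K_i) = 7.68 / 2.892e+05 = 2.656e-05 m/day.
In each layer the seepage velocity is v_i = q/n_i, so the layer transit time is t_i = b_i·n_i / q:
  layer 1 (clay): t_1 = 9.59 × 0.04 / 2.656e-05 = 14443 d
  layer 2 (silty sand): t_2 = 10.3 × 0.23 / 2.656e-05 = 89198 d
  layer 3 (fractured sandstone): t_3 = 11.0 × 0.12 / 2.656e-05 = 49701 d
Total t = Σ t_i = 1.533e+05 days = 419.8 years.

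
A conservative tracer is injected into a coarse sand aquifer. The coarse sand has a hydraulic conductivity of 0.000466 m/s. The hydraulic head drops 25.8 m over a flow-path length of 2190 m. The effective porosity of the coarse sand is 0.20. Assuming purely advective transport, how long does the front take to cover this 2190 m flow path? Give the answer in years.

2.53

Convert K: 0.000466 m/s × 86400 = 40.26 m/day.
Hydraulic gradient i = Δh / L = 25.8 / 2190 = 0.01178.
Darcy flux q = K · i = 40.26 × 0.01178 = 0.4743 m/day.
Seepage velocity v = q / n_e = 0.4743 / 0.20 = 2.372 m/day.
Travel time t = L / v = 2190 / 2.372 = 923.4 days = 2.528 years.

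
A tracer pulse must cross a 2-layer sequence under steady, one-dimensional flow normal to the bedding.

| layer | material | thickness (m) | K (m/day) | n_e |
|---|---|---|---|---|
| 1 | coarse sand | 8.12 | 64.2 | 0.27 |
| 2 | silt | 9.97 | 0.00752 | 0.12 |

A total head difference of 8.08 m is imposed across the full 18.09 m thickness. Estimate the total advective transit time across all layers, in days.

With flow normal to the layers, continuity requires the same specific discharge q through every layer.
Σ(b_i/K_i) = 8.12/64.2 + 9.97/0.00752 = 1326 d.
q = Δh / Σ(b_i/K_i) = 8.08 / 1326 = 0.006094 m/day.
In each layer the seepage velocity is v_i = q/n_i, so the layer transit time is t_i = b_i·n_i / q:
  layer 1 (coarse sand): t_1 = 8.12 × 0.27 / 0.006094 = 359.8 d
  layer 2 (silt): t_2 = 9.97 × 0.12 / 0.006094 = 196.3 d
Total t = Σ t_i = 556.1 days.

556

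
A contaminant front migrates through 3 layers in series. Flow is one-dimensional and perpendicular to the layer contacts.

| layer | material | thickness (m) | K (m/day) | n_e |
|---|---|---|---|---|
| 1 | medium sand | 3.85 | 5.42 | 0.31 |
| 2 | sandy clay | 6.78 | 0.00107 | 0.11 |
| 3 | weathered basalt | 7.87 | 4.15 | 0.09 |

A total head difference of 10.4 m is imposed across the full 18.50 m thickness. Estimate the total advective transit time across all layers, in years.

With flow normal to the layers, continuity requires the same specific discharge q through every layer.
Σ(b_i/K_i) = 3.85/5.42 + 6.78/0.00107 + 7.87/4.15 = 6339 d.
q = Δh / Σ(b_i/K_i) = 10.4 / 6339 = 0.001641 m/day.
In each layer the seepage velocity is v_i = q/n_i, so the layer transit time is t_i = b_i·n_i / q:
  layer 1 (medium sand): t_1 = 3.85 × 0.31 / 0.001641 = 727.5 d
  layer 2 (sandy clay): t_2 = 6.78 × 0.11 / 0.001641 = 454.6 d
  layer 3 (weathered basalt): t_3 = 7.87 × 0.09 / 0.001641 = 431.7 d
Total t = Σ t_i = 1614 days = 4.418 years.

4.42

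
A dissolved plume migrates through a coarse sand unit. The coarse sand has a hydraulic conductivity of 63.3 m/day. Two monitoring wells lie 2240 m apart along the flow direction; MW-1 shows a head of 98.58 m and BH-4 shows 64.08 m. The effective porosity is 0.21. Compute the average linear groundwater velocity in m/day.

Hydraulic gradient i = (98.58 − 64.08) / 2240 = 34.5 / 2240 = 0.01540.
Darcy flux q = K · i = 63.30 × 0.01540 = 0.9749 m/day.
Seepage velocity v = q / n_e = 0.9749 / 0.21 = 4.643 m/day.

4.64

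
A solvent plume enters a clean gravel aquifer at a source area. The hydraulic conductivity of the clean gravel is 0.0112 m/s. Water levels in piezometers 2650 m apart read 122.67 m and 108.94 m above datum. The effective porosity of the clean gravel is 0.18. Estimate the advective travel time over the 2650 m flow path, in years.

0.260

Convert K: 0.0112 m/s × 86400 = 967.7 m/day.
Hydraulic gradient i = (122.67 − 108.94) / 2650 = 13.73 / 2650 = 0.005181.
Darcy flux q = K · i = 967.7 × 0.005181 = 5.014 m/day.
Seepage velocity v = q / n_e = 5.014 / 0.18 = 27.85 m/day.
Travel time t = L / v = 2650 / 27.85 = 95.14 days = 0.2605 years.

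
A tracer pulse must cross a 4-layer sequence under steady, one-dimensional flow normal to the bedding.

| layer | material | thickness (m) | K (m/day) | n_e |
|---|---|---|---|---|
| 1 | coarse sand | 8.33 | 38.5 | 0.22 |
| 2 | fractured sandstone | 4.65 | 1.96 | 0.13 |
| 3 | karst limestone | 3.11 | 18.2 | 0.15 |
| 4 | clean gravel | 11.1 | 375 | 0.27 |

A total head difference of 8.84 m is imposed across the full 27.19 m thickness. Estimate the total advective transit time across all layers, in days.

1.86

With flow normal to the layers, continuity requires the same specific discharge q through every layer.
Σ(b_i/K_i) = 8.33/38.5 + 4.65/1.96 + 3.11/18.2 + 11.1/375 = 2.789 d.
q = Δh / Σ(b_i/K_i) = 8.84 / 2.789 = 3.169 m/day.
In each layer the seepage velocity is v_i = q/n_i, so the layer transit time is t_i = b_i·n_i / q:
  layer 1 (coarse sand): t_1 = 8.33 × 0.22 / 3.169 = 0.5782 d
  layer 2 (fractured sandstone): t_2 = 4.65 × 0.13 / 3.169 = 0.1907 d
  layer 3 (karst limestone): t_3 = 3.11 × 0.15 / 3.169 = 0.1472 d
  layer 4 (clean gravel): t_4 = 11.1 × 0.27 / 3.169 = 0.9456 d
Total t = Σ t_i = 1.862 days.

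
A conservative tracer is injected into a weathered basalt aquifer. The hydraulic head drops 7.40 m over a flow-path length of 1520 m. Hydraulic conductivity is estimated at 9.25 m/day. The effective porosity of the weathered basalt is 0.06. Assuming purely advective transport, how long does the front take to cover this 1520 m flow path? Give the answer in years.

Hydraulic gradient i = Δh / L = 7.40 / 1520 = 0.004868.
Darcy flux q = K · i = 9.250 × 0.004868 = 0.04503 m/day.
Seepage velocity v = q / n_e = 0.04503 / 0.06 = 0.7505 m/day.
Travel time t = L / v = 1520 / 0.7505 = 2025 days = 5.545 years.

5.54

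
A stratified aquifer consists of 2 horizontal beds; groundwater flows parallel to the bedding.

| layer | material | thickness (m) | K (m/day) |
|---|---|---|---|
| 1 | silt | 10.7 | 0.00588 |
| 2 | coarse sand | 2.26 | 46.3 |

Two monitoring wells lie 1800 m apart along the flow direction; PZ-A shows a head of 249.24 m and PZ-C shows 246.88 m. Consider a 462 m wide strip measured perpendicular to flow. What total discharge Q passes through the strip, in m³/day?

63.4

Flow is parallel to layering, so each bed carries its own Darcy discharge and the transmissivities add.
Σ(K_i·b_i) = 0.00588×10.7 + 46.3×2.26 = 104.7 m²/day.
Hydraulic gradient i = (249.24 − 246.88) / 1800 = 2.36 / 1800 = 0.001311.
Q = Σ(K_i·b_i) · W · i = 104.7 × 462 × 0.001311 = 63.42 m³/day.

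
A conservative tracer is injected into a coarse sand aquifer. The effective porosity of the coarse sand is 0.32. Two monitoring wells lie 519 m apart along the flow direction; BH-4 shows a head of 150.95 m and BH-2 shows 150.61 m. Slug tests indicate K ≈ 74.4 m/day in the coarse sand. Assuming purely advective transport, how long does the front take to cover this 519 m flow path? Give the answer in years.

Hydraulic gradient i = (150.95 − 150.61) / 519 = 0.34 / 519 = 0.0006551.
Darcy flux q = K · i = 74.40 × 0.0006551 = 0.04874 m/day.
Seepage velocity v = q / n_e = 0.04874 / 0.32 = 0.1523 m/day.
Travel time t = L / v = 519 / 0.1523 = 3407 days = 9.329 years.

9.33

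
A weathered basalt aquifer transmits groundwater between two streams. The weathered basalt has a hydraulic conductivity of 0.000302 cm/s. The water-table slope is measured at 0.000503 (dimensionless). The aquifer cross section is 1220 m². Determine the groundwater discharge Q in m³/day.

0.160

Convert K: 0.000302 cm/s × 864 = 0.2609 m/day.
Hydraulic gradient i = 0.000503.
Darcy's law: Q = K · A · i = 0.2609 × 1220 × 0.0005030 = 0.1601 m³/day.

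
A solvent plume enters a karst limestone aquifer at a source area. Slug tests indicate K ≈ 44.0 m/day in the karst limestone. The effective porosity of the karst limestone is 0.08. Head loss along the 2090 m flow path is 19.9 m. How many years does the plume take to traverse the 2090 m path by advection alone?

1.09

Hydraulic gradient i = Δh / L = 19.9 / 2090 = 0.009522.
Darcy flux q = K · i = 44.00 × 0.009522 = 0.4189 m/day.
Seepage velocity v = q / n_e = 0.4189 / 0.08 = 5.237 m/day.
Travel time t = L / v = 2090 / 5.237 = 399.1 days = 1.093 years.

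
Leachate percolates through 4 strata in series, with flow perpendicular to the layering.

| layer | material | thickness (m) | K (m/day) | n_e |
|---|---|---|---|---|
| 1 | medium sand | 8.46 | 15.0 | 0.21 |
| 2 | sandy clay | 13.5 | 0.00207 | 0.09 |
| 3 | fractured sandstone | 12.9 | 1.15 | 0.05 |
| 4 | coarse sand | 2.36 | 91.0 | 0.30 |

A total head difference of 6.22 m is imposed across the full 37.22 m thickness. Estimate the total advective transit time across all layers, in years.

With flow normal to the layers, continuity requires the same specific discharge q through every layer.
Σ(b_i/K_i) = 8.46/15.0 + 13.5/0.00207 + 12.9/1.15 + 2.36/91.0 = 6534 d.
q = Δh / Σ(b_i/K_i) = 6.22 / 6534 = 0.0009520 m/day.
In each layer the seepage velocity is v_i = q/n_i, so the layer transit time is t_i = b_i·n_i / q:
  layer 1 (medium sand): t_1 = 8.46 × 0.21 / 0.0009520 = 1866 d
  layer 2 (sandy clay): t_2 = 13.5 × 0.09 / 0.0009520 = 1276 d
  layer 3 (fractured sandstone): t_3 = 12.9 × 0.05 / 0.0009520 = 677.5 d
  layer 4 (coarse sand): t_4 = 2.36 × 0.30 / 0.0009520 = 743.7 d
Total t = Σ t_i = 4564 days = 12.49 years.

12.5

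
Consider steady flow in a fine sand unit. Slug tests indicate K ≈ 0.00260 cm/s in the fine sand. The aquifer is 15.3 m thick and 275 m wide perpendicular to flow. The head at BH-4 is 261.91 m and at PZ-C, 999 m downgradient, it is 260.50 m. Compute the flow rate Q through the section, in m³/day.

Convert K: 0.00260 cm/s × 864 = 2.246 m/day.
Cross-sectional area A = 275 × 15.3 = 4208 m².
Hydraulic gradient i = (261.91 − 260.50) / 999 = 1.41 / 999 = 0.001411.
Darcy's law: Q = K · A · i = 2.246 × 4208 × 0.001411 = 13.34 m³/day.

13.3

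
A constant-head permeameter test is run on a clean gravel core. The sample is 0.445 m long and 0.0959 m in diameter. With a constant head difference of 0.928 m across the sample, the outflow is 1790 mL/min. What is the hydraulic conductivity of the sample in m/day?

171

Cross-sectional area A = π·(d/2)² = π × (0.0959/2)² = 0.007223 m².
Convert discharge: 1790 mL/min = 2.983e-05 m³/s.
Darcy's law rearranged: K = Q·L / (A·Δh) = 2.983e-05 × 0.445 / (0.007223 × 0.928) = 0.001981 m/s = 171.1 m/day.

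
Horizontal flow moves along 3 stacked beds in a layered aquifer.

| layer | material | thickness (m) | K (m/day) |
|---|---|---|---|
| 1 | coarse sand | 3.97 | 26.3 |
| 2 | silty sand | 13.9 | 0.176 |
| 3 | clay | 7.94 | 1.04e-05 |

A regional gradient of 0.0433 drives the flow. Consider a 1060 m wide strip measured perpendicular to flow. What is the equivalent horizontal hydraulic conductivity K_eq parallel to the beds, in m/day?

4.14

Flow is parallel to layering, so each bed carries its own Darcy discharge and the transmissivities add.
Σ(K_i·b_i) = 26.3×3.97 + 0.176×13.9 + 1.04e-05×7.94 = 106.9 m²/day.
Total thickness b = 25.81 m, so K_eq = Σ(K_i·b_i)/b = 4.140 m/day.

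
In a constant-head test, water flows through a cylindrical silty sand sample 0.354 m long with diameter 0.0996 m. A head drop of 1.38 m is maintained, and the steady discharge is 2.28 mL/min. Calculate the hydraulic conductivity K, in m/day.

Cross-sectional area A = π·(d/2)² = π × (0.0996/2)² = 0.007791 m².
Convert discharge: 2.28 mL/min = 3.800e-08 m³/s.
Darcy's law rearranged: K = Q·L / (A·Δh) = 3.800e-08 × 0.354 / (0.007791 × 1.38) = 1.251e-06 m/s = 0.1081 m/day.

0.108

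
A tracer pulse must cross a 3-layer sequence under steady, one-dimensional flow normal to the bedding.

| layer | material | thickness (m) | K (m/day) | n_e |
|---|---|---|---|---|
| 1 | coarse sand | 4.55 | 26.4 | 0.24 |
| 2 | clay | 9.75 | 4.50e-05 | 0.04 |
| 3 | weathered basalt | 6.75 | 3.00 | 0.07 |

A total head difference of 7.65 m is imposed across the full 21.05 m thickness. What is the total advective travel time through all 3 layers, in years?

With flow normal to the layers, continuity requires the same specific discharge q through every layer.
Σ(b_i/K_i) = 4.55/26.4 + 9.75/4.50e-05 + 6.75/3.00 = 2.167e+05 d.
q = Δh / Σ(b_i/K_i) = 7.65 / 2.167e+05 = 3.531e-05 m/day.
In each layer the seepage velocity is v_i = q/n_i, so the layer transit time is t_i = b_i·n_i / q:
  layer 1 (coarse sand): t_1 = 4.55 × 0.24 / 3.531e-05 = 30928 d
  layer 2 (clay): t_2 = 9.75 × 0.04 / 3.531e-05 = 11046 d
  layer 3 (weathered basalt): t_3 = 6.75 × 0.07 / 3.531e-05 = 13383 d
Total t = Σ t_i = 55357 days = 151.6 years.

152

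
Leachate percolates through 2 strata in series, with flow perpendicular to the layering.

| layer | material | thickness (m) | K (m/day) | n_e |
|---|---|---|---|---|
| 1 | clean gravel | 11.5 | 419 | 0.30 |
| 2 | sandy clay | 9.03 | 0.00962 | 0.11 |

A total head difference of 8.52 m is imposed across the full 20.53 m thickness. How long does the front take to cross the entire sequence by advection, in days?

With flow normal to the layers, continuity requires the same specific discharge q through every layer.
Σ(b_i/K_i) = 11.5/419 + 9.03/0.00962 = 938.7 d.
q = Δh / Σ(b_i/K_i) = 8.52 / 938.7 = 0.009076 m/day.
In each layer the seepage velocity is v_i = q/n_i, so the layer transit time is t_i = b_i·n_i / q:
  layer 1 (clean gravel): t_1 = 11.5 × 0.30 / 0.009076 = 380.1 d
  layer 2 (sandy clay): t_2 = 9.03 × 0.11 / 0.009076 = 109.4 d
Total t = Σ t_i = 489.5 days.

490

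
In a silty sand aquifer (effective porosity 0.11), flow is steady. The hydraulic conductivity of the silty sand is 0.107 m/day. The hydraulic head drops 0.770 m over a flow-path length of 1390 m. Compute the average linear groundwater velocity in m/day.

0.000539

Hydraulic gradient i = Δh / L = 0.770 / 1390 = 0.0005540.
Darcy flux q = K · i = 0.1070 × 0.0005540 = 5.927e-05 m/day.
Seepage velocity v = q / n_e = 5.927e-05 / 0.11 = 0.0005388 m/day.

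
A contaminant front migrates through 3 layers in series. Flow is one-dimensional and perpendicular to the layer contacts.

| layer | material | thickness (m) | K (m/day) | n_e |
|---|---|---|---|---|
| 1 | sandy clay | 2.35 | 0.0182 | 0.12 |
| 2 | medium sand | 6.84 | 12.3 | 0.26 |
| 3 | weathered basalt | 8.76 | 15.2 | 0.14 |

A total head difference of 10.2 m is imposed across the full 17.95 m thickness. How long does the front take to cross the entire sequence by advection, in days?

42.0

With flow normal to the layers, continuity requires the same specific discharge q through every layer.
Σ(b_i/K_i) = 2.35/0.0182 + 6.84/12.3 + 8.76/15.2 = 130.3 d.
q = Δh / Σ(b_i/K_i) = 10.2 / 130.3 = 0.07831 m/day.
In each layer the seepage velocity is v_i = q/n_i, so the layer transit time is t_i = b_i·n_i / q:
  layer 1 (sandy clay): t_1 = 2.35 × 0.12 / 0.07831 = 3.601 d
  layer 2 (medium sand): t_2 = 6.84 × 0.26 / 0.07831 = 22.71 d
  layer 3 (weathered basalt): t_3 = 8.76 × 0.14 / 0.07831 = 15.66 d
Total t = Σ t_i = 41.97 days.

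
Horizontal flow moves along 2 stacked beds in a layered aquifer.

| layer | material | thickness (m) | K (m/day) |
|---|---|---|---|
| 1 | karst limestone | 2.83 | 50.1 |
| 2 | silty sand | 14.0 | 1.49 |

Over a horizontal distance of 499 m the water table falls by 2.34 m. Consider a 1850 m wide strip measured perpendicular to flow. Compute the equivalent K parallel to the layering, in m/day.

Flow is parallel to layering, so each bed carries its own Darcy discharge and the transmissivities add.
Σ(K_i·b_i) = 50.1×2.83 + 1.49×14.0 = 162.6 m²/day.
Total thickness b = 16.83 m, so K_eq = Σ(K_i·b_i)/b = 9.664 m/day.

9.66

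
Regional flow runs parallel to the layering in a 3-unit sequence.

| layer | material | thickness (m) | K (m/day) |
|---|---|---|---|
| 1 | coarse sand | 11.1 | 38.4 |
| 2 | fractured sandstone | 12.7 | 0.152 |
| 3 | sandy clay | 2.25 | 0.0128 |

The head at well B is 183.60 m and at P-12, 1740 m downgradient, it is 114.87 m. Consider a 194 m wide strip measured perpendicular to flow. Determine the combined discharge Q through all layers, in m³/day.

Flow is parallel to layering, so each bed carries its own Darcy discharge and the transmissivities add.
Σ(K_i·b_i) = 38.4×11.1 + 0.152×12.7 + 0.0128×2.25 = 428.2 m²/day.
Hydraulic gradient i = (183.60 − 114.87) / 1740 = 68.73 / 1740 = 0.03950.
Q = Σ(K_i·b_i) · W · i = 428.2 × 194 × 0.03950 = 3281 m³/day.

3280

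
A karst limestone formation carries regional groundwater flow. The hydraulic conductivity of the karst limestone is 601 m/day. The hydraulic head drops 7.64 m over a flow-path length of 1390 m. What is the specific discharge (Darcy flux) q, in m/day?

Hydraulic gradient i = Δh / L = 7.64 / 1390 = 0.005496.
Specific discharge q = K · i = 601.0 × 0.005496 = 3.303 m/day.

3.30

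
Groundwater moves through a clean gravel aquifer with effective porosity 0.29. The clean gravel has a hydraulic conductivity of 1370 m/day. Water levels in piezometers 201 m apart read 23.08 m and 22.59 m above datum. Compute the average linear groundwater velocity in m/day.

11.5

Hydraulic gradient i = (23.08 − 22.59) / 201 = 0.49 / 201 = 0.002438.
Darcy flux q = K · i = 1370 × 0.002438 = 3.340 m/day.
Seepage velocity v = q / n_e = 3.340 / 0.29 = 11.52 m/day.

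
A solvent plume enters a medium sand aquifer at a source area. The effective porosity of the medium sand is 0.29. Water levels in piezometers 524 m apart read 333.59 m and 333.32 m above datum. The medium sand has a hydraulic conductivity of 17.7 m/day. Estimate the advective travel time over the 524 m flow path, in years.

Hydraulic gradient i = (333.59 − 333.32) / 524 = 0.27 / 524 = 0.0005153.
Darcy flux q = K · i = 17.70 × 0.0005153 = 0.009120 m/day.
Seepage velocity v = q / n_e = 0.009120 / 0.29 = 0.03145 m/day.
Travel time t = L / v = 524 / 0.03145 = 16662 days = 45.62 years.

45.6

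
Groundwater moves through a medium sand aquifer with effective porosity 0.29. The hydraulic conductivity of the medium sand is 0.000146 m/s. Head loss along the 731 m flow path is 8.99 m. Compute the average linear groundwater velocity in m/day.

0.535

Convert K: 0.000146 m/s × 86400 = 12.61 m/day.
Hydraulic gradient i = Δh / L = 8.99 / 731 = 0.01230.
Darcy flux q = K · i = 12.61 × 0.01230 = 0.1551 m/day.
Seepage velocity v = q / n_e = 0.1551 / 0.29 = 0.5349 m/day.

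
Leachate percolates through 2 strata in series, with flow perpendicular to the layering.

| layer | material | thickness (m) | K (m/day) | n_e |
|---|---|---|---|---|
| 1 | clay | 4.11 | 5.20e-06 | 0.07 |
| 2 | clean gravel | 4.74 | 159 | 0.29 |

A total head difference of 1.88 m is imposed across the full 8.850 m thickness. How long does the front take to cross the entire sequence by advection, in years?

1910

With flow normal to the layers, continuity requires the same specific discharge q through every layer.
Σ(b_i/K_i) = 4.11/5.20e-06 + 4.74/159 = 7.904e+05 d.
q = Δh / Σ(b_i/K_i) = 1.88 / 7.904e+05 = 2.379e-06 m/day.
In each layer the seepage velocity is v_i = q/n_i, so the layer transit time is t_i = b_i·n_i / q:
  layer 1 (clay): t_1 = 4.11 × 0.07 / 2.379e-06 = 1.210e+05 d
  layer 2 (clean gravel): t_2 = 4.74 × 0.29 / 2.379e-06 = 5.779e+05 d
Total t = Σ t_i = 6.989e+05 days = 1913 years.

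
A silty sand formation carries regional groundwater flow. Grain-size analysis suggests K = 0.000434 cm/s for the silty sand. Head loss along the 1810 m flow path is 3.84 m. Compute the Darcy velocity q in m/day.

0.000796

Convert K: 0.000434 cm/s × 864 = 0.3750 m/day.
Hydraulic gradient i = Δh / L = 3.84 / 1810 = 0.002122.
Specific discharge q = K · i = 0.3750 × 0.002122 = 0.0007955 m/day.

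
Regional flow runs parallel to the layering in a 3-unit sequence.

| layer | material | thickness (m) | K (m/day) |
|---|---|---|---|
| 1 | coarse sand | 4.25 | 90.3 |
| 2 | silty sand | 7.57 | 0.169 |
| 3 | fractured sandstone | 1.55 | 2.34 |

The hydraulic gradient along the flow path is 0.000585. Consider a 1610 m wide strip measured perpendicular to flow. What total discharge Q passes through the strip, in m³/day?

366

Flow is parallel to layering, so each bed carries its own Darcy discharge and the transmissivities add.
Σ(K_i·b_i) = 90.3×4.25 + 0.169×7.57 + 2.34×1.55 = 388.7 m²/day.
Hydraulic gradient i = 0.000585.
Q = Σ(K_i·b_i) · W · i = 388.7 × 1610 × 0.0005850 = 366.1 m³/day.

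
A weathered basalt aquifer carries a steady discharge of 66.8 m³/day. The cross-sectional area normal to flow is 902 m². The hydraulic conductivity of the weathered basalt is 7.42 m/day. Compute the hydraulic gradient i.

0.00998

From Q = K·A·i, i = Q / (K·A) = 66.8 / (7.420 × 902.0) = 0.009981.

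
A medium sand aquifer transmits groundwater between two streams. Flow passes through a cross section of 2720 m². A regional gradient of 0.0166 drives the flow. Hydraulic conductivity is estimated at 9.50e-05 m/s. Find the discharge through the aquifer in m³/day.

Convert K: 9.50e-05 m/s × 86400 = 8.208 m/day.
Hydraulic gradient i = 0.0166.
Darcy's law: Q = K · A · i = 8.208 × 2720 × 0.01660 = 370.6 m³/day.

371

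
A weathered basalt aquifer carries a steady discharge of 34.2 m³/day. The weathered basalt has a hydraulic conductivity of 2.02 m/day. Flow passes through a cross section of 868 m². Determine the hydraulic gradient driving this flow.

0.0195

From Q = K·A·i, i = Q / (K·A) = 34.2 / (2.020 × 868.0) = 0.01951.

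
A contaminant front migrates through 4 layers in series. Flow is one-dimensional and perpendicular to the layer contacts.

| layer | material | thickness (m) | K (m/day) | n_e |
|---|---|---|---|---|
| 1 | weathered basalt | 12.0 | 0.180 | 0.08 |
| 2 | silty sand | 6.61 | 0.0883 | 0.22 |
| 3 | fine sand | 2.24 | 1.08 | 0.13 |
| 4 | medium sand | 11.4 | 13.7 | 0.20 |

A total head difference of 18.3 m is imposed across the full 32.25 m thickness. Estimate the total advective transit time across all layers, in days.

39.3

With flow normal to the layers, continuity requires the same specific discharge q through every layer.
Σ(b_i/K_i) = 12.0/0.180 + 6.61/0.0883 + 2.24/1.08 + 11.4/13.7 = 144.4 d.
q = Δh / Σ(b_i/K_i) = 18.3 / 144.4 = 0.1267 m/day.
In each layer the seepage velocity is v_i = q/n_i, so the layer transit time is t_i = b_i·n_i / q:
  layer 1 (weathered basalt): t_1 = 12.0 × 0.08 / 0.1267 = 7.577 d
  layer 2 (silty sand): t_2 = 6.61 × 0.22 / 0.1267 = 11.48 d
  layer 3 (fine sand): t_3 = 2.24 × 0.13 / 0.1267 = 2.298 d
  layer 4 (medium sand): t_4 = 11.4 × 0.20 / 0.1267 = 17.99 d
Total t = Σ t_i = 39.35 days.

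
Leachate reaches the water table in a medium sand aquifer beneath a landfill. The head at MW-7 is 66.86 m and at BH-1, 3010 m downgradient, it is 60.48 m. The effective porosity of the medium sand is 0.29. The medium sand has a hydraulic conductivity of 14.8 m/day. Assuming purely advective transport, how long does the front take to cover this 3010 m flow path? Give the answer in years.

76.2

Hydraulic gradient i = (66.86 − 60.48) / 3010 = 6.38 / 3010 = 0.002120.
Darcy flux q = K · i = 14.80 × 0.002120 = 0.03137 m/day.
Seepage velocity v = q / n_e = 0.03137 / 0.29 = 0.1082 m/day.
Travel time t = L / v = 3010 / 0.1082 = 27826 days = 76.18 years.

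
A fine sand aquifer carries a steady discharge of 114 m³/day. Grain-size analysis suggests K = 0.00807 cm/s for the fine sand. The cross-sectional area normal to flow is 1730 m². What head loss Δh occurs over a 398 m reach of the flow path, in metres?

Convert K: 0.00807 cm/s × 864 = 6.972 m/day.
From Q = K·A·i, i = Q / (K·A) = 114 / (6.972 × 1730) = 0.009451.
Head loss Δh = i · L = 0.009451 × 398 = 3.761 m.

3.76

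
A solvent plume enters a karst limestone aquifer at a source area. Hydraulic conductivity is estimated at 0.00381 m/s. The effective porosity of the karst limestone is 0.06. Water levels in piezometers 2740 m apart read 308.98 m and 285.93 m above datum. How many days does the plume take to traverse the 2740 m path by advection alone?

Convert K: 0.00381 m/s × 86400 = 329.2 m/day.
Hydraulic gradient i = (308.98 − 285.93) / 2740 = 23.05 / 2740 = 0.008412.
Darcy flux q = K · i = 329.2 × 0.008412 = 2.769 m/day.
Seepage velocity v = q / n_e = 2.769 / 0.06 = 46.15 m/day.
Travel time t = L / v = 2740 / 46.15 = 59.37 days.

59.4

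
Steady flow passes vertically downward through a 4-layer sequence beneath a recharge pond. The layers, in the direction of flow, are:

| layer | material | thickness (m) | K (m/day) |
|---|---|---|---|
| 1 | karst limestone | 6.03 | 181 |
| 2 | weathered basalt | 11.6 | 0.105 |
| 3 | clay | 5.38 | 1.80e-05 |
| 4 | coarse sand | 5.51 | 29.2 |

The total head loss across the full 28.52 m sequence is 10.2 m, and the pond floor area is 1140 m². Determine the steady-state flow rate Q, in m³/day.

0.0389

Flow is perpendicular to layering, so the layers act in series and the equivalent K is the thickness-weighted harmonic mean.
Total thickness L = 6.03 + 11.6 + 5.38 + 5.51 = 28.52 m.
Σ(b_i/K_i) = 6.03/181 + 11.6/0.105 + 5.38/1.80e-05 + 5.51/29.2 = 2.990e+05 d.
K_eq = L / Σ(b_i/K_i) = 28.52 / 2.990e+05 = 9.538e-05 m/day.
Q = K_eq · A · (Δh/L) = 9.538e-05 × 1140 × (10.2/28.52) = 0.03889 m³/day.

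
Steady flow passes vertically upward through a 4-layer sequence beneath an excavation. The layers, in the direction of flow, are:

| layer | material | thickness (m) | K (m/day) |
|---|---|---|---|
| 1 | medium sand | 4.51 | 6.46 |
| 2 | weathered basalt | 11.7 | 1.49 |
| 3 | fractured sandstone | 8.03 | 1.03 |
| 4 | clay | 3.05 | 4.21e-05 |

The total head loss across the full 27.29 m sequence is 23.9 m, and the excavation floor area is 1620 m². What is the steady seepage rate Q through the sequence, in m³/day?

Flow is perpendicular to layering, so the layers act in series and the equivalent K is the thickness-weighted harmonic mean.
Total thickness L = 4.51 + 11.7 + 8.03 + 3.05 = 27.29 m.
Σ(b_i/K_i) = 4.51/6.46 + 11.7/1.49 + 8.03/1.03 + 3.05/4.21e-05 = 72463 d.
K_eq = L / Σ(b_i/K_i) = 27.29 / 72463 = 0.0003766 m/day.
Q = K_eq · A · (Δh/L) = 0.0003766 × 1620 × (23.9/27.29) = 0.5343 m³/day.

0.534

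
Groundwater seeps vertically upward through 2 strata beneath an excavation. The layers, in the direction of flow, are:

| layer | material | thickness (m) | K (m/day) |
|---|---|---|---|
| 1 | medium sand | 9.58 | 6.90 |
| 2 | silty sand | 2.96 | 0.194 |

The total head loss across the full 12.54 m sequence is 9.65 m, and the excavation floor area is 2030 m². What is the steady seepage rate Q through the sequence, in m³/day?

Flow is perpendicular to layering, so the layers act in series and the equivalent K is the thickness-weighted harmonic mean.
Total thickness L = 9.58 + 2.96 = 12.54 m.
Σ(b_i/K_i) = 9.58/6.90 + 2.96/0.194 = 16.65 d.
K_eq = L / Σ(b_i/K_i) = 12.54 / 16.65 = 0.7533 m/day.
Q = K_eq · A · (Δh/L) = 0.7533 × 2030 × (9.65/12.54) = 1177 m³/day.

1180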